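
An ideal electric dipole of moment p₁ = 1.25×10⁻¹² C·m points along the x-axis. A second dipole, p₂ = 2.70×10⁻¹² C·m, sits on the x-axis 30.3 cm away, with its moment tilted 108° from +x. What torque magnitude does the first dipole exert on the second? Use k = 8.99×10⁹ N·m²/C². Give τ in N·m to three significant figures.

The second dipole sits on the axis of the first, so the field there is axial: E₁ = 2kp₁/r³ along +x.
E₁ = 2(8.99×10⁹)(1.25×10⁻¹²)/(0.303)³ = 0.8079 N/C.
Torque on the second dipole: τ = p₂ E₁ sinθ.
τ = (2.70×10⁻¹²)(0.8079)·sin108° = 2.075×10⁻¹² N·m.

τ ≈ 2.07×10⁻¹² N·m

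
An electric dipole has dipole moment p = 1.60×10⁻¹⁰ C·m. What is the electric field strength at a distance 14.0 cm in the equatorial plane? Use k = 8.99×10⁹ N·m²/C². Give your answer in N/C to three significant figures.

E ≈ 524 N/C

In the equatorial plane E = kp/r³.
E = (8.99×10⁹)(1.60×10⁻¹⁰) / (0.140)³ = 524.2 N/C.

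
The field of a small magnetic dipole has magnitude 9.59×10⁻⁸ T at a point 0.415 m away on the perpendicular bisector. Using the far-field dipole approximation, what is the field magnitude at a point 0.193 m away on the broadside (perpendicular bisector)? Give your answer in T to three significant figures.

B ≈ 9.53×10⁻⁷ T

Dipole fields scale as 1/r³ in the far field; the geometry is the same at both points.
B₂ = B₁ · (r₁/r₂)³ = 9.59×10⁻⁸ · (0.415/0.193)³.
(r₁/r₂)³ = (2.15)³ = 9.942.
B₂ ≈ 9.534×10⁻⁷ T.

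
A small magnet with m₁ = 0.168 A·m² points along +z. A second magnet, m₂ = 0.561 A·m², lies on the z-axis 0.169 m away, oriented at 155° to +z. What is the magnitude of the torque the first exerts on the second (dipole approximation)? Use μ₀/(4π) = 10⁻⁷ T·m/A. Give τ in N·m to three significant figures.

τ ≈ 1.65×10⁻⁶ N·m

Dipole B is on the axis of dipole A, so B₁ there is axial: B₁ = (μ₀/4π)·2m₁/r³ along +z.
B₁ = 2(10⁻⁷)(0.168)/(0.169)³ = 6.961×10⁻⁶ T.
τ = m₂ B₁ sinθ.
τ = (0.561)(6.961×10⁻⁶)·sin155° = 1.650×10⁻⁶ N·m.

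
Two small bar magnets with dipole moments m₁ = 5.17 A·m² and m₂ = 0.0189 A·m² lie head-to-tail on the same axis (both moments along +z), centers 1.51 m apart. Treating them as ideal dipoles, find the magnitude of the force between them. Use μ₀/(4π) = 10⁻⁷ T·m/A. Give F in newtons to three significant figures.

F ≈ 1.13×10⁻⁸ N

On-axis B of dipole 1: B = (μ₀/4π)·2m₁/r³. Force on dipole 2: F = m₂·dB/dr.
dB/dr = −(μ₀/4π)·6m₁/r⁴, so |F| = (μ₀/4π)·6m₁m₂/r⁴.
F = 6(10⁻⁷)(5.17)(0.0189)/(1.51)⁴ = 1.128×10⁻⁸ N.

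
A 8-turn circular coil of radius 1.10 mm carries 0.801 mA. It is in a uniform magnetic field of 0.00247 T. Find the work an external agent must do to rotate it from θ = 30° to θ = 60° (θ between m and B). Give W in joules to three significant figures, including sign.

W ≈ 2.20×10⁻¹¹ J

m = NIA = NIπa² = 8·(8.01×10⁻⁴)·π·(0.00110)² = 2.436×10⁻⁸ A·m².
W_ext = ΔU = −mB cosθ₂ + mB cosθ₁ = mB(cosθ₁ − cosθ₂).
W = (2.436×10⁻⁸)(0.00247)·(cos30° − cos60°) = (6.017×10⁻¹¹)·(+0.3660) = 2.202×10⁻¹¹ J.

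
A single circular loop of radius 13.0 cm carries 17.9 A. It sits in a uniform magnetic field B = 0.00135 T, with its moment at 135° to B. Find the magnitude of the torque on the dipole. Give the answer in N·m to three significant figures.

τ ≈ 9.07×10⁻⁴ N·m

Magnetic moment m = IA = Iπa² = (17.9)·π·(0.130)² = 0.9504 A·m².
Torque on a magnetic dipole: τ = mB sinθ.
τ = (0.9504)(0.00135)·sin135° = 9.072×10⁻⁴ N·m.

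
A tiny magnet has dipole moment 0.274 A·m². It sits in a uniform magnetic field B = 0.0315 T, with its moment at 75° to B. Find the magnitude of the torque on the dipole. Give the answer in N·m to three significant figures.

τ ≈ 0.00834 N·m

Torque on a magnetic dipole: τ = mB sinθ.
τ = (0.274)(0.0315)·sin75° = 0.008337 N·m.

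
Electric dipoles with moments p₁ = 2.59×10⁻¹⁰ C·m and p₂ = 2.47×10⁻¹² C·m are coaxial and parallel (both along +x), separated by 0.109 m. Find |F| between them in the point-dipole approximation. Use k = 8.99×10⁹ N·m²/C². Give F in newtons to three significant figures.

F ≈ 2.44×10⁻⁷ N

On-axis field of dipole 1 at distance r: E = 2kp₁/r³. Force on dipole 2 is F = p₂·dE/dr (gradient along axis).
dE/dr = −6kp₁/r⁴, so |F| = 6kp₁p₂/r⁴ (attractive for aligned moments).
F = 6(8.99×10⁹)(2.59×10⁻¹⁰)(2.47×10⁻¹²)/(0.109)⁴ = 2.445×10⁻⁷ N.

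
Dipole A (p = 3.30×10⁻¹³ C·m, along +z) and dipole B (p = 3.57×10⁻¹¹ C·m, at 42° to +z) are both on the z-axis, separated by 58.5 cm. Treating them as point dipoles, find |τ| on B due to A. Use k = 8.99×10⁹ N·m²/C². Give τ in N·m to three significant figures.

The second dipole sits on the axis of the first, so the field there is axial: E₁ = 2kp₁/r³ along +z.
E₁ = 2(8.99×10⁹)(3.30×10⁻¹³)/(0.585)³ = 0.02964 N/C.
Torque on the second dipole: τ = p₂ E₁ sinθ.
τ = (3.57×10⁻¹¹)(0.02964)·sin42° = 7.080×10⁻¹³ N·m.

τ ≈ 7.08×10⁻¹³ N·m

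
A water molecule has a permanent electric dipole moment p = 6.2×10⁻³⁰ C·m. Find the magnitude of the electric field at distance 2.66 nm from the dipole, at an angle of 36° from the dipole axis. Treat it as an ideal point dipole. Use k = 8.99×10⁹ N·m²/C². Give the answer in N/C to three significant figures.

At angle θ the dipole field magnitude is E = (kp/r³)·√(1 + 3cos²θ).
kp/r³ = (8.99×10⁹)(6.20×10⁻³⁰) / (2.66×10⁻⁹)³ = 2.961×10⁶ N/C.
√(1 + 3cos²36°) = √(1 + 3·0.6545) = √2.9635 ≈ 1.7215.
E ≈ 2.961×10⁶ × 1.721 = 5.098×10⁶ N/C.

E ≈ 5.10×10⁶ N/C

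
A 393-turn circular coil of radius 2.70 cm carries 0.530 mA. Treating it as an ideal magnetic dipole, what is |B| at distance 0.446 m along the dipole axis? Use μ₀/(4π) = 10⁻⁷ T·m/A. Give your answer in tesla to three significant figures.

B ≈ 1.08×10⁻⁹ T

m = NIA = NIπa² = 393·(5.30×10⁻⁴)·π·(0.0270)² = 4.77×10⁻⁴ A·m².
On axis B = (μ₀/4π)·2m/r³.
B = 2·(10⁻⁷)·(4.77×10⁻⁴) / (0.446)³ = 1.075×10⁻⁹ T.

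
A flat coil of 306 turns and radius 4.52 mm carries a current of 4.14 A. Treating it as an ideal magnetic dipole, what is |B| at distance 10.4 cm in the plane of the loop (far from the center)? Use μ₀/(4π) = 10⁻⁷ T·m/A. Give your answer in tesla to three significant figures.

B ≈ 7.23×10⁻⁶ T

m = NIA = NIπa² = 306·(4.14)·π·(0.00452)² = 0.08131 A·m².
In the equatorial plane B = (μ₀/4π)·m/r³ (half the axial value).
B = (10⁻⁷)·(0.08131) / (0.104)³ = 7.228×10⁻⁶ T.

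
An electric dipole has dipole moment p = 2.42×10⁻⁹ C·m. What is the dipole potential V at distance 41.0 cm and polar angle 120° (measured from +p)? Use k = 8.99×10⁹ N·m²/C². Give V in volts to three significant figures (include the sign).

V ≈ -64.7 V

The dipole potential is V = kp cosθ / r².
V = (8.99×10⁹)(2.42×10⁻⁹)·cos120° / (0.410)² = -64.71 V.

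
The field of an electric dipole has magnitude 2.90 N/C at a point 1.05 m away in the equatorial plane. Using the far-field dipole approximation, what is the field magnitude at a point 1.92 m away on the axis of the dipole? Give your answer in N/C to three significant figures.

E ≈ 0.949 N/C

Dipole fields scale as 1/r³ in the far field.
The axial field is twice the equatorial field at the same r, so the geometry factor is 2/1.
E₂ = E₁ · (2/1) · (r₁/r₂)³ = 2.90 · 2 · (1.05/1.92)³.
(r₁/r₂)³ = (0.5469)³ = 0.1636.
E₂ ≈ 0.9486 N/C.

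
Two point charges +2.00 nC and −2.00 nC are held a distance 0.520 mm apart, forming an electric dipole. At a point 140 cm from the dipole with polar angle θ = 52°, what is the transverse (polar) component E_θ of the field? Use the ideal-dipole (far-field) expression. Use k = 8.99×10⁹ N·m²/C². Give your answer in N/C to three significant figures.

Dipole moment p = qd = (2.00×10⁻⁹ C)(5.20×10⁻⁴ m) = 1.04×10⁻¹² C·m.
For a dipole, E_θ = (kp sinθ)/r³.
kp/r³ = (8.99×10⁹)(1.04×10⁻¹²)/(1.40)³ = 0.003407 N/C.
E_θ = 0.003407·sin52° = 0.002685 N/C.

E_θ ≈ 0.00268 N/C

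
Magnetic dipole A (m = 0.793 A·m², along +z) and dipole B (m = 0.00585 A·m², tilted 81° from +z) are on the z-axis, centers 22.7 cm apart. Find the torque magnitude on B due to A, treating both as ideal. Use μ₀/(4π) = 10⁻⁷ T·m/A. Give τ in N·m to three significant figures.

τ ≈ 7.83×10⁻⁸ N·m

Dipole B is on the axis of dipole A, so B₁ there is axial: B₁ = (μ₀/4π)·2m₁/r³ along +z.
B₁ = 2(10⁻⁷)(0.793)/(0.227)³ = 1.356×10⁻⁵ T.
τ = m₂ B₁ sinθ.
τ = (0.00585)(1.356×10⁻⁵)·sin81° = 7.834×10⁻⁸ N·m.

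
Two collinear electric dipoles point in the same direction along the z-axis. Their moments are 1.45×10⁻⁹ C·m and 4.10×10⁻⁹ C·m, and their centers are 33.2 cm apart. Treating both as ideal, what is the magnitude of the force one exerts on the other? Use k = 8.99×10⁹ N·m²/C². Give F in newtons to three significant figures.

On-axis field of dipole 1 at distance r: E = 2kp₁/r³. Force on dipole 2 is F = p₂·dE/dr (gradient along axis).
dE/dr = −6kp₁/r⁴, so |F| = 6kp₁p₂/r⁴ (attractive for aligned moments).
F = 6(8.99×10⁹)(1.45×10⁻⁹)(4.10×10⁻⁹)/(0.332)⁴ = 2.639×10⁻⁵ N.

F ≈ 2.64×10⁻⁵ N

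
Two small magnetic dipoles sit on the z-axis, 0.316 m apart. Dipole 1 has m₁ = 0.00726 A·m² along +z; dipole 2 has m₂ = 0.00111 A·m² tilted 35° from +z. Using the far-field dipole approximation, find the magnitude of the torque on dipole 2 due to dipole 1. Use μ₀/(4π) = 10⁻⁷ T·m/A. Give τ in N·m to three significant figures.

Dipole B is on the axis of dipole A, so B₁ there is axial: B₁ = (μ₀/4π)·2m₁/r³ along +z.
B₁ = 2(10⁻⁷)(0.00726)/(0.316)³ = 4.602×10⁻⁸ T.
τ = m₂ B₁ sinθ.
τ = (0.00111)(4.602×10⁻⁸)·sin35° = 2.930×10⁻¹¹ N·m.

τ ≈ 2.93×10⁻¹¹ N·m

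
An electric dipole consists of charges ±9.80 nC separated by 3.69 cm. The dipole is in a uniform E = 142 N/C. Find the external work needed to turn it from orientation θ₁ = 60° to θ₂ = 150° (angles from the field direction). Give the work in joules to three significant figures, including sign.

Dipole moment p = qd = (9.80×10⁻⁹ C)(0.0369 m) = 3.616×10⁻¹⁰ C·m.
W_ext = ΔU = U(θ₂) − U(θ₁) = −pE cosθ₂ − (−pE cosθ₁) = pE(cosθ₁ − cosθ₂).
W = (3.616×10⁻¹⁰)(142)·(cos60° − cos150°) = (5.135×10⁻⁸)·(+1.3660) = 7.014×10⁻⁸ J.

W ≈ 7.01×10⁻⁸ J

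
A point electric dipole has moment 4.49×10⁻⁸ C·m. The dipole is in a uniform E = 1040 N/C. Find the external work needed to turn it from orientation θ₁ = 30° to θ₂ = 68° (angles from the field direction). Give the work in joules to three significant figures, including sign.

W ≈ 2.29×10⁻⁵ J

W_ext = ΔU = U(θ₂) − U(θ₁) = −pE cosθ₂ − (−pE cosθ₁) = pE(cosθ₁ − cosθ₂).
W = (4.49×10⁻⁸)(1040)·(cos30° − cos68°) = (4.670×10⁻⁵)·(+0.4914) = 2.295×10⁻⁵ J.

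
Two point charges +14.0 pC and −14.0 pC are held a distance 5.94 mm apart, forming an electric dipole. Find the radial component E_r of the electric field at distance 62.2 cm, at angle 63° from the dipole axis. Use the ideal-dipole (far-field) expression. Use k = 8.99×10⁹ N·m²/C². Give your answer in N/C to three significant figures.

E_r ≈ 0.00282 N/C

Dipole moment p = qd = (1.40×10⁻¹¹ C)(0.00594 m) = 8.316×10⁻¹⁴ C·m.
For a dipole, E_r = (2kp cosθ)/r³.
kp/r³ = (8.99×10⁹)(8.316×10⁻¹⁴)/(0.622)³ = 0.003107 N/C.
E_r = 2·0.003107·cos63° = 0.002821 N/C.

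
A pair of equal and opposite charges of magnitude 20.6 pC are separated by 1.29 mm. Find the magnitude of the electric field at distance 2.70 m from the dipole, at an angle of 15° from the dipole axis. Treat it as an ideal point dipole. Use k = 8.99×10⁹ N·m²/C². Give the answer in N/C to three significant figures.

Dipole moment p = qd = (2.06×10⁻¹¹ C)(0.00129 m) = 2.657×10⁻¹⁴ C·m.
At angle θ the dipole field magnitude is E = (kp/r³)·√(1 + 3cos²θ).
kp/r³ = (8.99×10⁹)(2.657×10⁻¹⁴) / (2.70)³ = 1.214×10⁻⁵ N/C.
√(1 + 3cos²15°) = √(1 + 3·0.9330) = √3.7990 ≈ 1.9491.
E ≈ 1.214×10⁻⁵ × 1.949 = 2.365×10⁻⁵ N/C.

E ≈ 2.37×10⁻⁵ N/C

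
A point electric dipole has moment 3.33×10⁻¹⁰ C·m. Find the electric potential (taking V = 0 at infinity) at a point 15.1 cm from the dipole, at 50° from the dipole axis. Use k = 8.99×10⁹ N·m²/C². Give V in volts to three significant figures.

The dipole potential is V = kp cosθ / r².
V = (8.99×10⁹)(3.33×10⁻¹⁰)·cos50° / (0.151)² = 84.40 V.

V ≈ 84.4 V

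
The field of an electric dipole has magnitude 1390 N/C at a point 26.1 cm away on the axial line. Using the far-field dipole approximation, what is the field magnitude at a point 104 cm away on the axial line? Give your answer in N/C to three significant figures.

Dipole fields scale as 1/r³ in the far field; the geometry is the same at both points.
E₂ = E₁ · (r₁/r₂)³ = 1390 · (26.1/104)³.
(r₁/r₂)³ = (0.251)³ = 0.01581.
E₂ ≈ 21.97 N/C.

E ≈ 22.0 N/C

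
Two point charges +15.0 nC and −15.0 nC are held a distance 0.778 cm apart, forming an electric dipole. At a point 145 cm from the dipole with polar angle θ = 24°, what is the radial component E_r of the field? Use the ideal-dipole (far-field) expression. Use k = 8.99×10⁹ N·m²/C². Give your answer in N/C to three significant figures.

E_r ≈ 0.629 N/C

Dipole moment p = qd = (1.50×10⁻⁸ C)(0.00778 m) = 1.167×10⁻¹⁰ C·m.
For a dipole, E_r = (2kp cosθ)/r³.
kp/r³ = (8.99×10⁹)(1.167×10⁻¹⁰)/(1.45)³ = 0.3441 N/C.
E_r = 2·0.3441·cos24° = 0.6288 N/C.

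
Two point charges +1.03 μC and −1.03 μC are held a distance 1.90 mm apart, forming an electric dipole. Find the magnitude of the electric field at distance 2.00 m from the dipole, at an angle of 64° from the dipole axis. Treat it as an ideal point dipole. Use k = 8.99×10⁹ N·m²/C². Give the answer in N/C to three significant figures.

E ≈ 2.76 N/C

Dipole moment p = qd = (1.03×10⁻⁶ C)(0.00190 m) = 1.957×10⁻⁹ C·m.
At angle θ the dipole field magnitude is E = (kp/r³)·√(1 + 3cos²θ).
kp/r³ = (8.99×10⁹)(1.957×10⁻⁹) / (2.00)³ = 2.199 N/C.
√(1 + 3cos²64°) = √(1 + 3·0.1922) = √1.5765 ≈ 1.2556.
E ≈ 2.199 × 1.256 = 2.761 N/C.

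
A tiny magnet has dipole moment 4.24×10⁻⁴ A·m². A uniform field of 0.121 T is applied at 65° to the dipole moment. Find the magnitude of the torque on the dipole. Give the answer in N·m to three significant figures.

τ ≈ 4.65×10⁻⁵ N·m

Torque on a magnetic dipole: τ = mB sinθ.
τ = (4.24×10⁻⁴)(0.121)·sin65° = 4.650×10⁻⁵ N·m.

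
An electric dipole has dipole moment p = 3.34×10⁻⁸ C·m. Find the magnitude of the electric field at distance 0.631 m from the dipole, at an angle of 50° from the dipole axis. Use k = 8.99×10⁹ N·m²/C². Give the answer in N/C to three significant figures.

At angle θ the dipole field magnitude is E = (kp/r³)·√(1 + 3cos²θ).
kp/r³ = (8.99×10⁹)(3.34×10⁻⁸) / (0.631)³ = 1195 N/C.
√(1 + 3cos²50°) = √(1 + 3·0.4132) = √2.2395 ≈ 1.4965.
E ≈ 1195 × 1.497 = 1789 N/C.

E ≈ 1790 N/C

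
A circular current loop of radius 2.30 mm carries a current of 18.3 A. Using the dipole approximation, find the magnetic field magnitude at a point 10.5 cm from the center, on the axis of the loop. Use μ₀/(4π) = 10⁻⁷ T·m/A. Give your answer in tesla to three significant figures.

B ≈ 5.25×10⁻⁸ T

Magnetic moment m = IA = Iπa² = (18.3)·π·(0.00230)² = 3.041×10⁻⁴ A·m².
On axis B = (μ₀/4π)·2m/r³.
B = 2·(10⁻⁷)·(3.041×10⁻⁴) / (0.105)³ = 5.254×10⁻⁸ T.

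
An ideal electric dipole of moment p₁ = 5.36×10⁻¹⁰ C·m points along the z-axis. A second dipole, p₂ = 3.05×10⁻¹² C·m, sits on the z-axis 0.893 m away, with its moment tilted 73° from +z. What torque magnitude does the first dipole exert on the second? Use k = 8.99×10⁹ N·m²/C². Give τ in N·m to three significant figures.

The second dipole sits on the axis of the first, so the field there is axial: E₁ = 2kp₁/r³ along +z.
E₁ = 2(8.99×10⁹)(5.36×10⁻¹⁰)/(0.893)³ = 13.53 N/C.
Torque on the second dipole: τ = p₂ E₁ sinθ.
τ = (3.05×10⁻¹²)(13.53)·sin73° = 3.947×10⁻¹¹ N·m.

τ ≈ 3.95×10⁻¹¹ N·m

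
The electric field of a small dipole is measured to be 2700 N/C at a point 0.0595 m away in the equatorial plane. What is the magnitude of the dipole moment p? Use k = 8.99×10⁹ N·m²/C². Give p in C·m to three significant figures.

In the equatorial plane E = kp/r³, so p = Er³/(k).
p = (2700)·(0.0595)³ / (8.99×10⁹) = 6.326×10⁻¹¹ C·m.

p ≈ 6.33×10⁻¹¹ C·m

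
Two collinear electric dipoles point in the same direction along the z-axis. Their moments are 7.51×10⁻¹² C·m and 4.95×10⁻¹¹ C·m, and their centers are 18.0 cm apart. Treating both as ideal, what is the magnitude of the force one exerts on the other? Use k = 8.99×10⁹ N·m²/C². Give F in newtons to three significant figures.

On-axis field of dipole 1 at distance r: E = 2kp₁/r³. Force on dipole 2 is F = p₂·dE/dr (gradient along axis).
dE/dr = −6kp₁/r⁴, so |F| = 6kp₁p₂/r⁴ (attractive for aligned moments).
F = 6(8.99×10⁹)(7.51×10⁻¹²)(4.95×10⁻¹¹)/(0.180)⁴ = 1.910×10⁻⁸ N.

F ≈ 1.91×10⁻⁸ N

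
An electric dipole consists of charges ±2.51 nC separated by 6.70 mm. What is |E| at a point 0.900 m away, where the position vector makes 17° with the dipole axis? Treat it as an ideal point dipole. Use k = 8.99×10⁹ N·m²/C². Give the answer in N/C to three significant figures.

E ≈ 0.401 N/C

Dipole moment p = qd = (2.51×10⁻⁹ C)(0.00670 m) = 1.682×10⁻¹¹ C·m.
At angle θ the dipole field magnitude is E = (kp/r³)·√(1 + 3cos²θ).
kp/r³ = (8.99×10⁹)(1.682×10⁻¹¹) / (0.900)³ = 0.2074 N/C.
√(1 + 3cos²17°) = √(1 + 3·0.9145) = √3.7436 ≈ 1.9348.
E ≈ 0.2074 × 1.935 = 0.4013 N/C.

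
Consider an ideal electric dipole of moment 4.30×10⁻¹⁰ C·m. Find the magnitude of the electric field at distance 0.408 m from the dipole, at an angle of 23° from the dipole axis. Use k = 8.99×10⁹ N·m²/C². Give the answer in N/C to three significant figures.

E ≈ 107 N/C

At angle θ the dipole field magnitude is E = (kp/r³)·√(1 + 3cos²θ).
kp/r³ = (8.99×10⁹)(4.30×10⁻¹⁰) / (0.408)³ = 56.92 N/C.
√(1 + 3cos²23°) = √(1 + 3·0.8473) = √3.5420 ≈ 1.8820.
E ≈ 56.92 × 1.882 = 107.1 N/C.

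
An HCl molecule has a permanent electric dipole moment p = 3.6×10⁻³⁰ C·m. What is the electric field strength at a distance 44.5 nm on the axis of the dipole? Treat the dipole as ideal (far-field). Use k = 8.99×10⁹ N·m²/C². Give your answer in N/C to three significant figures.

On the dipole axis E = 2kp/r³.
E = 2·(8.99×10⁹)(3.60×10⁻³⁰) / (4.45×10⁻⁸)³ = 734.5 N/C.

E ≈ 735 N/C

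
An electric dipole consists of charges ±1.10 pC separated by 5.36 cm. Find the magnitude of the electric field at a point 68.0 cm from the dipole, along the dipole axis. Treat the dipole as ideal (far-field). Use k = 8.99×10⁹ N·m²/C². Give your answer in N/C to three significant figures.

Dipole moment p = qd = (1.10×10⁻¹² C)(0.0536 m) = 5.896×10⁻¹⁴ C·m.
On the dipole axis E = 2kp/r³.
E = 2·(8.99×10⁹)(5.896×10⁻¹⁴) / (0.680)³ = 0.003371 N/C.

E ≈ 0.00337 N/C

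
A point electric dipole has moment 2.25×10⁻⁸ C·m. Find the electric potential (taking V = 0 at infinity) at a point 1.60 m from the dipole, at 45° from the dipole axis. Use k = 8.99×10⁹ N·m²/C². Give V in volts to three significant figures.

The dipole potential is V = kp cosθ / r².
V = (8.99×10⁹)(2.25×10⁻⁸)·cos45° / (1.60)² = 55.87 V.

V ≈ 55.9 V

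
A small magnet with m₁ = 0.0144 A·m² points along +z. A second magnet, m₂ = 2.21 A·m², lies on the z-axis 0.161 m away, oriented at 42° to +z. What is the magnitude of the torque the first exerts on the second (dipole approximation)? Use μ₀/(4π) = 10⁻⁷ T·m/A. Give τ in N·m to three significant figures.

τ ≈ 1.02×10⁻⁶ N·m

Dipole B is on the axis of dipole A, so B₁ there is axial: B₁ = (μ₀/4π)·2m₁/r³ along +z.
B₁ = 2(10⁻⁷)(0.0144)/(0.161)³ = 6.901×10⁻⁷ T.
τ = m₂ B₁ sinθ.
τ = (2.21)(6.901×10⁻⁷)·sin42° = 1.021×10⁻⁶ N·m.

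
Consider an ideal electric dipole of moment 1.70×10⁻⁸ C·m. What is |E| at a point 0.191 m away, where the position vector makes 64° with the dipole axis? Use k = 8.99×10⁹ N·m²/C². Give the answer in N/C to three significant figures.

At angle θ the dipole field magnitude is E = (kp/r³)·√(1 + 3cos²θ).
kp/r³ = (8.99×10⁹)(1.70×10⁻⁸) / (0.191)³ = 2.193×10⁴ N/C.
√(1 + 3cos²64°) = √(1 + 3·0.1922) = √1.5765 ≈ 1.2556.
E ≈ 2.193×10⁴ × 1.256 = 2.754×10⁴ N/C.

E ≈ 2.75×10⁴ N/C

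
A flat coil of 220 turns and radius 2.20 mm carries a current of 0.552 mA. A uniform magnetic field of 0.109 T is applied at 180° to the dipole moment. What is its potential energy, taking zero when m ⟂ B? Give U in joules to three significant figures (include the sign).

U ≈ 2.01×10⁻⁷ J

m = NIA = NIπa² = 220·(5.52×10⁻⁴)·π·(0.00220)² = 1.847×10⁻⁶ A·m².
U = −m·B = −mB cosθ.
U = −(1.847×10⁻⁶)(0.109)·cos180° = 2.013×10⁻⁷ J.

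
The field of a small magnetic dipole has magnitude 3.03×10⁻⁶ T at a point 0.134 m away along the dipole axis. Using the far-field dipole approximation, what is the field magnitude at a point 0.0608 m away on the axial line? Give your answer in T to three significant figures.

Dipole fields scale as 1/r³ in the far field; the geometry is the same at both points.
B₂ = B₁ · (r₁/r₂)³ = 3.03×10⁻⁶ · (0.134/0.0608)³.
(r₁/r₂)³ = (2.204)³ = 10.71.
B₂ ≈ 3.244×10⁻⁵ T.

B ≈ 3.24×10⁻⁵ T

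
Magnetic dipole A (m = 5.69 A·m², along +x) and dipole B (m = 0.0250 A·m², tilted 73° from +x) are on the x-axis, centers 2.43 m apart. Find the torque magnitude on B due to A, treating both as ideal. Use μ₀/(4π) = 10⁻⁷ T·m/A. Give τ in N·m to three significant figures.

Dipole B is on the axis of dipole A, so B₁ there is axial: B₁ = (μ₀/4π)·2m₁/r³ along +x.
B₁ = 2(10⁻⁷)(5.69)/(2.43)³ = 7.931×10⁻⁸ T.
τ = m₂ B₁ sinθ.
τ = (0.0250)(7.931×10⁻⁸)·sin73° = 1.896×10⁻⁹ N·m.

τ ≈ 1.90×10⁻⁹ N·m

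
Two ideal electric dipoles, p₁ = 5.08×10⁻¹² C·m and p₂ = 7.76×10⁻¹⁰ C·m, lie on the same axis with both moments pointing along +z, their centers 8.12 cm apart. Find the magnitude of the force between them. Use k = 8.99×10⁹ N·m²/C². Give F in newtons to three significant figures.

On-axis field of dipole 1 at distance r: E = 2kp₁/r³. Force on dipole 2 is F = p₂·dE/dr (gradient along axis).
dE/dr = −6kp₁/r⁴, so |F| = 6kp₁p₂/r⁴ (attractive for aligned moments).
F = 6(8.99×10⁹)(5.08×10⁻¹²)(7.76×10⁻¹⁰)/(0.0812)⁴ = 4.891×10⁻⁶ N.

F ≈ 4.89×10⁻⁶ N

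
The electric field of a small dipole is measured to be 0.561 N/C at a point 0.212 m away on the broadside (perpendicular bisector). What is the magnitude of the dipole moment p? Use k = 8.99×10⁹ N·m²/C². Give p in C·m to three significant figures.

In the equatorial plane E = kp/r³, so p = Er³/(k).
p = (0.561)·(0.212)³ / (8.99×10⁹) = 5.946×10⁻¹³ C·m.

p ≈ 5.95×10⁻¹³ C·m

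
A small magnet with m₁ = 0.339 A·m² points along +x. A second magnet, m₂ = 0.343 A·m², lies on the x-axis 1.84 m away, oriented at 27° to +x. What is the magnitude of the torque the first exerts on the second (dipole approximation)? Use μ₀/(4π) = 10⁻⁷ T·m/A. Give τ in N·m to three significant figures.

Dipole B is on the axis of dipole A, so B₁ there is axial: B₁ = (μ₀/4π)·2m₁/r³ along +x.
B₁ = 2(10⁻⁷)(0.339)/(1.84)³ = 1.088×10⁻⁸ T.
τ = m₂ B₁ sinθ.
τ = (0.343)(1.088×10⁻⁸)·sin27° = 1.695×10⁻⁹ N·m.

τ ≈ 1.69×10⁻⁹ N·m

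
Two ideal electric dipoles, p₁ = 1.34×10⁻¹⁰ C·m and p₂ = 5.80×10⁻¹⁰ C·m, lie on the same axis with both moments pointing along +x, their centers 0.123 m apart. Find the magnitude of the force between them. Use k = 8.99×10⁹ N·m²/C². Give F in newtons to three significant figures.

F ≈ 1.83×10⁻⁵ N

On-axis field of dipole 1 at distance r: E = 2kp₁/r³. Force on dipole 2 is F = p₂·dE/dr (gradient along axis).
dE/dr = −6kp₁/r⁴, so |F| = 6kp₁p₂/r⁴ (attractive for aligned moments).
F = 6(8.99×10⁹)(1.34×10⁻¹⁰)(5.80×10⁻¹⁰)/(0.123)⁴ = 1.832×10⁻⁵ N.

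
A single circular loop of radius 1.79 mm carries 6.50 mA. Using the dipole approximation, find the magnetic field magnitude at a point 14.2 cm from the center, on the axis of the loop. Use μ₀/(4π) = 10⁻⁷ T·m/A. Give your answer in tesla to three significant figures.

B ≈ 4.57×10⁻¹² T

Magnetic moment m = IA = Iπa² = (0.00650)·π·(0.00179)² = 6.543×10⁻⁸ A·m².
On axis B = (μ₀/4π)·2m/r³.
B = 2·(10⁻⁷)·(6.543×10⁻⁸) / (0.142)³ = 4.570×10⁻¹² T.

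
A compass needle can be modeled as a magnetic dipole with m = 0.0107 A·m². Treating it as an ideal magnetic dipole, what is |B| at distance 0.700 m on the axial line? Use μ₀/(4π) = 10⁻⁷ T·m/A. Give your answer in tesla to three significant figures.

B ≈ 6.24×10⁻⁹ T

On axis B = (μ₀/4π)·2m/r³.
B = 2·(10⁻⁷)·(0.0107) / (0.700)³ = 6.239×10⁻⁹ T.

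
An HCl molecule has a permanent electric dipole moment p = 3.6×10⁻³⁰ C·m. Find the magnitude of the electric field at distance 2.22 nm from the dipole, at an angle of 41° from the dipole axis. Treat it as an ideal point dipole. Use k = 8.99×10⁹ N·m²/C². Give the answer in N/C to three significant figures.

E ≈ 4.87×10⁶ N/C

At angle θ the dipole field magnitude is E = (kp/r³)·√(1 + 3cos²θ).
kp/r³ = (8.99×10⁹)(3.60×10⁻³⁰) / (2.22×10⁻⁹)³ = 2.958×10⁶ N/C.
√(1 + 3cos²41°) = √(1 + 3·0.5696) = √2.7088 ≈ 1.6458.
E ≈ 2.958×10⁶ × 1.646 = 4.868×10⁶ N/C.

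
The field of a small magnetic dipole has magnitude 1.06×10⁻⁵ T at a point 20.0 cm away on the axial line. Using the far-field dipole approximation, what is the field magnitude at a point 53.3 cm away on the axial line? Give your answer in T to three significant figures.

Dipole fields scale as 1/r³ in the far field; the geometry is the same at both points.
B₂ = B₁ · (r₁/r₂)³ = 1.06×10⁻⁵ · (20.0/53.3)³.
(r₁/r₂)³ = (0.3752)³ = 0.05283.
B₂ ≈ 5.600×10⁻⁷ T.

B ≈ 5.60×10⁻⁷ T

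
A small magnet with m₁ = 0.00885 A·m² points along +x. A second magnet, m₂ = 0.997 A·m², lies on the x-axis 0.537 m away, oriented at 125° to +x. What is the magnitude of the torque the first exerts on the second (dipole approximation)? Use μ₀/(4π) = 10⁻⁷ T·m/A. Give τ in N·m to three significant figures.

τ ≈ 9.33×10⁻⁹ N·m

Dipole B is on the axis of dipole A, so B₁ there is axial: B₁ = (μ₀/4π)·2m₁/r³ along +x.
B₁ = 2(10⁻⁷)(0.00885)/(0.537)³ = 1.143×10⁻⁸ T.
τ = m₂ B₁ sinθ.
τ = (0.997)(1.143×10⁻⁸)·sin125° = 9.335×10⁻⁹ N·m.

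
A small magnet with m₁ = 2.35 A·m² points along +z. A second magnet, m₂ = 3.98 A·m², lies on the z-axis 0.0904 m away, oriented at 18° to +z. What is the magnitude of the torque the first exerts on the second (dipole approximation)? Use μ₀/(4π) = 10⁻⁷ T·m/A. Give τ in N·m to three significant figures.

τ ≈ 7.82×10⁻⁴ N·m

Dipole B is on the axis of dipole A, so B₁ there is axial: B₁ = (μ₀/4π)·2m₁/r³ along +z.
B₁ = 2(10⁻⁷)(2.35)/(0.0904)³ = 6.362×10⁻⁴ T.
τ = m₂ B₁ sinθ.
τ = (3.98)(6.362×10⁻⁴)·sin18° = 7.825×10⁻⁴ N·m.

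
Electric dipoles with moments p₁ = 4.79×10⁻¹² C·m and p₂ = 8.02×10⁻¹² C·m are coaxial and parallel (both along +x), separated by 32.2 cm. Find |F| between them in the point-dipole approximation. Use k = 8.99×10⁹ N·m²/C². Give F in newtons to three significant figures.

On-axis field of dipole 1 at distance r: E = 2kp₁/r³. Force on dipole 2 is F = p₂·dE/dr (gradient along axis).
dE/dr = −6kp₁/r⁴, so |F| = 6kp₁p₂/r⁴ (attractive for aligned moments).
F = 6(8.99×10⁹)(4.79×10⁻¹²)(8.02×10⁻¹²)/(0.322)⁴ = 1.928×10⁻¹⁰ N.

F ≈ 1.93×10⁻¹⁰ N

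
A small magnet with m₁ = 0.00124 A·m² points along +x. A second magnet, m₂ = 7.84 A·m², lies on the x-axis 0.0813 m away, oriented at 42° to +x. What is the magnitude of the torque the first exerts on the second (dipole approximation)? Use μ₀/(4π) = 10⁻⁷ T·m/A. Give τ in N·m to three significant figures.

τ ≈ 2.42×10⁻⁶ N·m

Dipole B is on the axis of dipole A, so B₁ there is axial: B₁ = (μ₀/4π)·2m₁/r³ along +x.
B₁ = 2(10⁻⁷)(0.00124)/(0.0813)³ = 4.615×10⁻⁷ T.
τ = m₂ B₁ sinθ.
τ = (7.84)(4.615×10⁻⁷)·sin42° = 2.421×10⁻⁶ N·m.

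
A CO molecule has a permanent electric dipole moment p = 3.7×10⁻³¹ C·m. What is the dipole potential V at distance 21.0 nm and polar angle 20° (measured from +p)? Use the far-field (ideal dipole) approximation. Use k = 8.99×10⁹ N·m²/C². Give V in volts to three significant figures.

V ≈ 7.09×10⁻⁶ V

The dipole potential is V = kp cosθ / r².
V = (8.99×10⁹)(3.70×10⁻³¹)·cos20° / (2.10×10⁻⁸)² = 7.088×10⁻⁶ V.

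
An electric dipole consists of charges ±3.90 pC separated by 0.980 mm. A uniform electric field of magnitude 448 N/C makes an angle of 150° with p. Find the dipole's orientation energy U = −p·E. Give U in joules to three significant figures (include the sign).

Dipole moment p = qd = (3.90×10⁻¹² C)(9.80×10⁻⁴ m) = 3.822×10⁻¹⁵ C·m.
U = −p·E = −pE cosθ.
U = −(3.822×10⁻¹⁵)(448)·cos150° = 1.483×10⁻¹² J.

U ≈ 1.48×10⁻¹² J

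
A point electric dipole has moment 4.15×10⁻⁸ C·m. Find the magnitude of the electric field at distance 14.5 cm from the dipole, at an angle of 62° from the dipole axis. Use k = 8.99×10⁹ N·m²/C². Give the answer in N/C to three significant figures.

E ≈ 1.58×10⁵ N/C

At angle θ the dipole field magnitude is E = (kp/r³)·√(1 + 3cos²θ).
kp/r³ = (8.99×10⁹)(4.15×10⁻⁸) / (0.145)³ = 1.224×10⁵ N/C.
√(1 + 3cos²62°) = √(1 + 3·0.2204) = √1.6612 ≈ 1.2889.
E ≈ 1.224×10⁵ × 1.289 = 1.577×10⁵ N/C.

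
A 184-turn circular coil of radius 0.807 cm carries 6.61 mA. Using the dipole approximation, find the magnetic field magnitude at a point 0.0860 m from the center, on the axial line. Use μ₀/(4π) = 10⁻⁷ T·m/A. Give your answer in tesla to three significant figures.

B ≈ 7.82×10⁻⁸ T

m = NIA = NIπa² = 184·(0.00661)·π·(0.00807)² = 2.488×10⁻⁴ A·m².
On axis B = (μ₀/4π)·2m/r³.
B = 2·(10⁻⁷)·(2.488×10⁻⁴) / (0.0860)³ = 7.823×10⁻⁸ T.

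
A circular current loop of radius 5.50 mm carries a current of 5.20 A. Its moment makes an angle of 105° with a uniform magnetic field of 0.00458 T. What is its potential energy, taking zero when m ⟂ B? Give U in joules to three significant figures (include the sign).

U ≈ 5.86×10⁻⁷ J

Magnetic moment m = IA = Iπa² = (5.20)·π·(0.00550)² = 4.942×10⁻⁴ A·m².
U = −m·B = −mB cosθ.
U = −(4.942×10⁻⁴)(0.00458)·cos105° = 5.858×10⁻⁷ J.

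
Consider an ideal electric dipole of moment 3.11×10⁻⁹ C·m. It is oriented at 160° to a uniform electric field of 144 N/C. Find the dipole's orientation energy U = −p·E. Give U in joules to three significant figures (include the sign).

U = −p·E = −pE cosθ.
U = −(3.11×10⁻⁹)(144)·cos160° = 4.208×10⁻⁷ J.

U ≈ 4.21×10⁻⁷ J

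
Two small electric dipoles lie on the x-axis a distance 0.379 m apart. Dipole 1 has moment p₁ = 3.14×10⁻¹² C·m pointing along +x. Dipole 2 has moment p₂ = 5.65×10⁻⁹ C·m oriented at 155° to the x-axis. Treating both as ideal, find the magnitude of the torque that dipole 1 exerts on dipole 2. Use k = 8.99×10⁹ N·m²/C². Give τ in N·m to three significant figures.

τ ≈ 2.48×10⁻⁹ N·m

The second dipole sits on the axis of the first, so the field there is axial: E₁ = 2kp₁/r³ along +x.
E₁ = 2(8.99×10⁹)(3.14×10⁻¹²)/(0.379)³ = 1.037 N/C.
Torque on the second dipole: τ = p₂ E₁ sinθ.
τ = (5.65×10⁻⁹)(1.037)·sin155° = 2.476×10⁻⁹ N·m.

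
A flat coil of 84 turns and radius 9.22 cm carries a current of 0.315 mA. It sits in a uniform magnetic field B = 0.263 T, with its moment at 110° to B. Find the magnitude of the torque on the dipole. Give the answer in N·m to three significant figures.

τ ≈ 1.75×10⁻⁴ N·m

m = NIA = NIπa² = 84·(3.15×10⁻⁴)·π·(0.0922)² = 7.066×10⁻⁴ A·m².
Torque on a magnetic dipole: τ = mB sinθ.
τ = (7.066×10⁻⁴)(0.263)·sin110° = 1.746×10⁻⁴ N·m.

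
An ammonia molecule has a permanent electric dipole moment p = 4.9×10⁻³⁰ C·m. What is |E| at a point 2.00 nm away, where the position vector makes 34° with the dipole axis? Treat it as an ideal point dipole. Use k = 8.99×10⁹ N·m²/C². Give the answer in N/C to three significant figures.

At angle θ the dipole field magnitude is E = (kp/r³)·√(1 + 3cos²θ).
kp/r³ = (8.99×10⁹)(4.90×10⁻³⁰) / (2.00×10⁻⁹)³ = 5.506×10⁶ N/C.
√(1 + 3cos²34°) = √(1 + 3·0.6873) = √3.0619 ≈ 1.7498.
E ≈ 5.506×10⁶ × 1.750 = 9.635×10⁶ N/C.

E ≈ 9.64×10⁶ N/C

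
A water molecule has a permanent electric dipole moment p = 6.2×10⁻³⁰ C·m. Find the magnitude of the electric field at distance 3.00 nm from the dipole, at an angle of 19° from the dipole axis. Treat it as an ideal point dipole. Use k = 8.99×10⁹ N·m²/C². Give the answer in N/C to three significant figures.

E ≈ 3.96×10⁶ N/C

At angle θ the dipole field magnitude is E = (kp/r³)·√(1 + 3cos²θ).
kp/r³ = (8.99×10⁹)(6.20×10⁻³⁰) / (3.00×10⁻⁹)³ = 2.064×10⁶ N/C.
√(1 + 3cos²19°) = √(1 + 3·0.8940) = √3.6820 ≈ 1.9189.
E ≈ 2.064×10⁶ × 1.919 = 3.961×10⁶ N/C.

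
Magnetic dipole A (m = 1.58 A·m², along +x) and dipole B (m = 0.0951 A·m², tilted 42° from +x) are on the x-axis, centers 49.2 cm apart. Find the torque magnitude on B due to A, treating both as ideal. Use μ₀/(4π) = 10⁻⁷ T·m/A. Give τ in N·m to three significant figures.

τ ≈ 1.69×10⁻⁷ N·m

Dipole B is on the axis of dipole A, so B₁ there is axial: B₁ = (μ₀/4π)·2m₁/r³ along +x.
B₁ = 2(10⁻⁷)(1.58)/(0.492)³ = 2.653×10⁻⁶ T.
τ = m₂ B₁ sinθ.
τ = (0.0951)(2.653×10⁻⁶)·sin42° = 1.688×10⁻⁷ N·m.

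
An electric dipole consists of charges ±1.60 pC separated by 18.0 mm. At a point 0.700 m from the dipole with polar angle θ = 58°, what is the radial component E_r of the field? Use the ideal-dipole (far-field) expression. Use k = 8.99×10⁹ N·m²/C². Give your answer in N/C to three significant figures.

Dipole moment p = qd = (1.60×10⁻¹² C)(0.0180 m) = 2.88×10⁻¹⁴ C·m.
For a dipole, E_r = (2kp cosθ)/r³.
kp/r³ = (8.99×10⁹)(2.88×10⁻¹⁴)/(0.700)³ = 7.548×10⁻⁴ N/C.
E_r = 2·7.548×10⁻⁴·cos58° = 8.000×10⁻⁴ N/C.

E_r ≈ 8.00×10⁻⁴ N/C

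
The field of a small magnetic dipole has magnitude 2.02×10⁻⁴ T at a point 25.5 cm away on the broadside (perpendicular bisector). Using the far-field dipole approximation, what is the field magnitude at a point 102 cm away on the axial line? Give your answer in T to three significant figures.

Dipole fields scale as 1/r³ in the far field.
The axial field is twice the equatorial field at the same r, so the geometry factor is 2/1.
B₂ = B₁ · (2/1) · (r₁/r₂)³ = 2.02×10⁻⁴ · 2 · (25.5/102)³.
(r₁/r₂)³ = (0.25)³ = 0.01562.
B₂ ≈ 6.312×10⁻⁶ T.

B ≈ 6.31×10⁻⁶ T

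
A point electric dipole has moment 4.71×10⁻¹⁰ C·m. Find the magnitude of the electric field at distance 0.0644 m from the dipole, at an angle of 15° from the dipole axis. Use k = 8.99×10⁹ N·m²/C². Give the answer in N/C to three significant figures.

E ≈ 3.09×10⁴ N/C

At angle θ the dipole field magnitude is E = (kp/r³)·√(1 + 3cos²θ).
kp/r³ = (8.99×10⁹)(4.71×10⁻¹⁰) / (0.0644)³ = 1.585×10⁴ N/C.
√(1 + 3cos²15°) = √(1 + 3·0.9330) = √3.7990 ≈ 1.9491.
E ≈ 1.585×10⁴ × 1.949 = 3.090×10⁴ N/C.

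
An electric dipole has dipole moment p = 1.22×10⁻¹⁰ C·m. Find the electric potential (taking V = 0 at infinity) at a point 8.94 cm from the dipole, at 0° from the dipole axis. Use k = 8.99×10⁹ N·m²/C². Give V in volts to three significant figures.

V ≈ 137 V

The dipole potential is V = kp cosθ / r².
V = (8.99×10⁹)(1.22×10⁻¹⁰)·cos0° / (0.0894)² = 137.2 V.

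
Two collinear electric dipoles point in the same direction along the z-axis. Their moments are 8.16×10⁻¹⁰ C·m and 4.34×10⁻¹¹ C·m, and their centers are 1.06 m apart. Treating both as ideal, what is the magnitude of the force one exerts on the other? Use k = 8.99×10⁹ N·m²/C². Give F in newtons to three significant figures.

F ≈ 1.51×10⁻⁹ N

On-axis field of dipole 1 at distance r: E = 2kp₁/r³. Force on dipole 2 is F = p₂·dE/dr (gradient along axis).
dE/dr = −6kp₁/r⁴, so |F| = 6kp₁p₂/r⁴ (attractive for aligned moments).
F = 6(8.99×10⁹)(8.16×10⁻¹⁰)(4.34×10⁻¹¹)/(1.06)⁴ = 1.513×10⁻⁹ N.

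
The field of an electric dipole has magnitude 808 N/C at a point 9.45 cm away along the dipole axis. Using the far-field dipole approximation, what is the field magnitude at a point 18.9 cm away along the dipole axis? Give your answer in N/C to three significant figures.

E ≈ 101 N/C

Dipole fields scale as 1/r³ in the far field; the geometry is the same at both points.
E₂ = E₁ · (r₁/r₂)³ = 808 · (9.45/18.9)³.
(r₁/r₂)³ = (0.5)³ = 0.125.
E₂ ≈ 101.0 N/C.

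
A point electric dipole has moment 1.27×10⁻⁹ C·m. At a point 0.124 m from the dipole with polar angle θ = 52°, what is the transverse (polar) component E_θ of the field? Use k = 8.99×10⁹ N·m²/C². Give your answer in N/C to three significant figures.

For a dipole, E_θ = (kp sinθ)/r³.
kp/r³ = (8.99×10⁹)(1.27×10⁻⁹)/(0.124)³ = 5988 N/C.
E_θ = 5988·sin52° = 4719 N/C.

E_θ ≈ 4720 N/C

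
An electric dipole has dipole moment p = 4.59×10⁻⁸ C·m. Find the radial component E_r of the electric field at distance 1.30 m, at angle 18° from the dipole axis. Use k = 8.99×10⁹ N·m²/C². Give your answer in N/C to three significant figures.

For a dipole, E_r = (2kp cosθ)/r³.
kp/r³ = (8.99×10⁹)(4.59×10⁻⁸)/(1.30)³ = 187.8 N/C.
E_r = 2·187.8·cos18° = 357.3 N/C.

E_r ≈ 357 N/C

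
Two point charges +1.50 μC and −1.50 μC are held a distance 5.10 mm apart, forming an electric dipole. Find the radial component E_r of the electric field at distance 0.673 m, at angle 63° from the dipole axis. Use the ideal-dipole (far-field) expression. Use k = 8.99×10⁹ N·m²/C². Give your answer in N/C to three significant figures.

E_r ≈ 205 N/C

Dipole moment p = qd = (1.50×10⁻⁶ C)(0.00510 m) = 7.65×10⁻⁹ C·m.
For a dipole, E_r = (2kp cosθ)/r³.
kp/r³ = (8.99×10⁹)(7.65×10⁻⁹)/(0.673)³ = 225.6 N/C.
E_r = 2·225.6·cos63° = 204.9 N/C.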